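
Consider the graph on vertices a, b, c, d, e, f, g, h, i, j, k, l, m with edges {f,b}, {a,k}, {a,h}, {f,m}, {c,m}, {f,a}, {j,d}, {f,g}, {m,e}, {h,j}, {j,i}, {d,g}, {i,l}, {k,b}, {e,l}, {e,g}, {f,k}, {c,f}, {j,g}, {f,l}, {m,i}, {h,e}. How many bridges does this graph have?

The edges on the cycle f-a-h-j-d-g-f are not bridges since each lies on that cycle.
Every edge lies on some cycle, so there are no bridges.

0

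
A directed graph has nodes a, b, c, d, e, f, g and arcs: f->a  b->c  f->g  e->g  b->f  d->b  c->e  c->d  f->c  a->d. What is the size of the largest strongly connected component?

5

{a, b, c, d, f} are all mutually reachable — one SCC of size 5.
{g} is an SCC by itself.
{e} is an SCC by itself.
The largest has 5 vertices.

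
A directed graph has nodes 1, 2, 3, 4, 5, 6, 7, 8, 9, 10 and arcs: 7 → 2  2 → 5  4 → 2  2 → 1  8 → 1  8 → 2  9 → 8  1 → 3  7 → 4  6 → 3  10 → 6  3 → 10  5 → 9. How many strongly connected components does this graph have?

{2, 5, 8, 9} are all mutually reachable — one SCC of size 4.
{3, 6, 10} are all mutually reachable — one SCC of size 3.
{7} is an SCC by itself.
{1} is an SCC by itself.
{4} is an SCC by itself.
That gives 5 strongly connected components.

5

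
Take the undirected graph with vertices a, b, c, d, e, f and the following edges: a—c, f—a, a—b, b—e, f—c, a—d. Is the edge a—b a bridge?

Removing a—b leaves no path between a and b: the component count goes from 1 to 2. So it is a bridge.

Yes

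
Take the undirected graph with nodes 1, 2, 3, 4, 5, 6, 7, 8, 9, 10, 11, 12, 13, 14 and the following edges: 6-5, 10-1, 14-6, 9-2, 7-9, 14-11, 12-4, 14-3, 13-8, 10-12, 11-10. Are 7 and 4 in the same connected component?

No

The component containing 7 is {2, 7, 9}, and 4 is not in it.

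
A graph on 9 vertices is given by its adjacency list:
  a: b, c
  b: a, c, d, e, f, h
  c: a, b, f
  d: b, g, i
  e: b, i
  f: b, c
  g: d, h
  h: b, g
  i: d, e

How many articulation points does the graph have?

Removing b increases the component count from 1 to 2, so b is a cut vertex.
By contrast removing c leaves 1 component; it is not a cut vertex. No other vertex is a cut vertex either.

1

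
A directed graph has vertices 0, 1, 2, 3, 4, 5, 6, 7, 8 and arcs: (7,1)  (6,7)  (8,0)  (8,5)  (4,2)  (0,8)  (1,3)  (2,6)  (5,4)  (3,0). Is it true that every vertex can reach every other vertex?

Yes

From 3 we can reach every vertex (0, 1, 2, 3, 4, 5, 6, 7, 8), and every vertex can reach 3 (0, 1, 2, 3, 4, 5, 6, 7, 8). So the whole graph is one strongly connected component.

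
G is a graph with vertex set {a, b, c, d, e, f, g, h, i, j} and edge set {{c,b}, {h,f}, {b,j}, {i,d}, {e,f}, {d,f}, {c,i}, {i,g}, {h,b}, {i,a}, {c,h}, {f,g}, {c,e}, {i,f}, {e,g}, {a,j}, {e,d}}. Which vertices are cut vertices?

Removing f, for instance, still leaves 1 component. No single vertex removal increases the component count — the graph has no articulation points.

none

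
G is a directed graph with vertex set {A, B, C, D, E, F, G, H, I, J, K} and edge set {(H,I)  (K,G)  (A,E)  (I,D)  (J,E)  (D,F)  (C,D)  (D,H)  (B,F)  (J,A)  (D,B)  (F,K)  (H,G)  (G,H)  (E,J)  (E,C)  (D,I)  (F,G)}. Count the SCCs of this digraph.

3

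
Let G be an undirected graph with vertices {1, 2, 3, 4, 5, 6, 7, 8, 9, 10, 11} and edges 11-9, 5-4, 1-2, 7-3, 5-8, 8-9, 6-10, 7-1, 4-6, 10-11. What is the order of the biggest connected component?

7

Starting from 1 we can reach 1, 2, 3, 7. That is one component of size 4.
Starting from 4 we can reach 4, 5, 6, 8, 9, 10, 11. That is one component of size 7.
The largest has 7 vertices.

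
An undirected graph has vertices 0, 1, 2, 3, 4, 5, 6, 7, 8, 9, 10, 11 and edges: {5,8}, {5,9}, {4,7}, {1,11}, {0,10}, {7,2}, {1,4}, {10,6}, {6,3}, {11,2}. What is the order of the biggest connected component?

Starting from 5 we can reach 5, 8, 9. That is one component of size 3.
Starting from 0 we can reach 0, 3, 6, 10. That is one component of size 4.
Starting from 1 we can reach 1, 2, 4, 7, 11. That is one component of size 5.
The largest has 5 vertices.

5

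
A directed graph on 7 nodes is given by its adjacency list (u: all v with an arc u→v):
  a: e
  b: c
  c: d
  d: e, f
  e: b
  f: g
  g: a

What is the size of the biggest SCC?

{a, b, c, d, e, f, g} are all mutually reachable — one SCC of size 7.
The largest has 7 vertices.

7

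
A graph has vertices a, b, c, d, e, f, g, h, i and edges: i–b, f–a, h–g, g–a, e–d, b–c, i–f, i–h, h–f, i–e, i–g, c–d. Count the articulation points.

Removing i increases the component count from 1 to 2, so i is a cut vertex.
By contrast removing f leaves 1 component; it is not a cut vertex. No other vertex is a cut vertex either.

1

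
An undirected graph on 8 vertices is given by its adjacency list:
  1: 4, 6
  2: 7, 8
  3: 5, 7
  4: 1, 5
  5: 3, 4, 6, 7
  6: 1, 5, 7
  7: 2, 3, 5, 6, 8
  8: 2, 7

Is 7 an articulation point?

Deleting 7 raises the number of components from 1 to 2, so 7 is a cut vertex.

Yes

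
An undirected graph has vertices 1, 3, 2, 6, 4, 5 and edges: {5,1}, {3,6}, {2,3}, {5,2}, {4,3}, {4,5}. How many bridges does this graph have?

2

The edges on the cycle 4-5-2-3-4 are not bridges since each lies on that cycle.
But removing 3–6 disconnects 3 from 6; removing 5–1 disconnects 5 from 1 — these are bridges.
That makes 2 bridges.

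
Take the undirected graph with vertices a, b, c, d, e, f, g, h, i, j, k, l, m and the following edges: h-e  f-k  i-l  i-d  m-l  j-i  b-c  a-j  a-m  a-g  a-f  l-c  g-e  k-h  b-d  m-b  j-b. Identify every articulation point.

a

Removing a increases the component count from 1 to 2, so a is a cut vertex.
By contrast removing b leaves 1 component; it is not a cut vertex. No other vertex is a cut vertex either.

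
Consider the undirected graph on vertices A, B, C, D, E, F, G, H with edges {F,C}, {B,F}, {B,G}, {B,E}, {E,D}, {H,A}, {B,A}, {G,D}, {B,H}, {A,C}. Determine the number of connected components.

Starting from A we can reach A, B, C, D, E, F, G, H. That is one component of size 8.
Total: 1 component.

1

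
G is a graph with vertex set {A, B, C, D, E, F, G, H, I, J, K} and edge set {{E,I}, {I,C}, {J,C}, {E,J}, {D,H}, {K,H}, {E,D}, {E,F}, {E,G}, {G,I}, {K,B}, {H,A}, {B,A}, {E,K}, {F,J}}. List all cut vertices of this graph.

E

Removing E increases the component count from 1 to 2, so E is a cut vertex.
By contrast removing H leaves 1 component; it is not a cut vertex. No other vertex is a cut vertex either.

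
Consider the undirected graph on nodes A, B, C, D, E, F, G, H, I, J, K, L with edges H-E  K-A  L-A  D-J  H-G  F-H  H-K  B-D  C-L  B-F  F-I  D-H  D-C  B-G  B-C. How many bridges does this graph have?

The edges on the cycle B-F-H-D-B are not bridges since each lies on that cycle.
But removing D-J disconnects D from J; removing F-I disconnects F from I; removing H-E disconnects H from E — these are bridges.
That makes 3 bridges.

3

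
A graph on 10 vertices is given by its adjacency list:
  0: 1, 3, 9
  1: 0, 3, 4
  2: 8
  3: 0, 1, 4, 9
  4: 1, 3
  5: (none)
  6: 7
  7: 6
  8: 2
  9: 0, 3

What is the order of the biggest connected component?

5

5 is isolated — a component by itself.
Starting from 2 we can reach 2, 8. That is one component of size 2.
Starting from 6 we can reach 6, 7. That is one component of size 2.
Starting from 0 we can reach 0, 1, 3, 4, 9. That is one component of size 5.
The largest has 5 vertices.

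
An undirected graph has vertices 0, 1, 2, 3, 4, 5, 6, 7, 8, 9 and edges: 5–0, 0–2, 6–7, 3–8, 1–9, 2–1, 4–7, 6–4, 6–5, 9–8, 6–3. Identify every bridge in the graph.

none

The edges on the cycle 6-4-7-6 are not bridges since each lies on that cycle.
Every edge lies on some cycle, so there are no bridges.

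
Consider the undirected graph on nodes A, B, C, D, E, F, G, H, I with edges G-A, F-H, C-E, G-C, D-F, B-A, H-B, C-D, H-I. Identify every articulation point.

Removing C increases the component count from 1 to 2, so C is a cut vertex.
Removing H increases the component count from 1 to 2, so H is a cut vertex.
By contrast removing G leaves 1 component; it is not a cut vertex. No other vertex is a cut vertex either.

C, H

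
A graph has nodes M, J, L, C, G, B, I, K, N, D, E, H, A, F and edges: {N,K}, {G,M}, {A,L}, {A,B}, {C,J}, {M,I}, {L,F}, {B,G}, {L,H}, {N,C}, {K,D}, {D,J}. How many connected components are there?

E is isolated — a component by itself.
Starting from C we can reach C, D, J, K, N. That is one component of size 5.
Starting from A we can reach A, B, F, G, H, I, L, M. That is one component of size 8.
Total: 3 components.

3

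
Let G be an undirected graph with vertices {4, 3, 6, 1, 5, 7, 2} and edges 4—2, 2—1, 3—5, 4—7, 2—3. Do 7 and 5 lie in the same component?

Yes

From 7 we can reach 1, 2, 3, 4, 5, 7, which includes 5.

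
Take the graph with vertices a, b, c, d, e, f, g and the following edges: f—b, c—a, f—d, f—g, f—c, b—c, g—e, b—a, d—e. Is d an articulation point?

Deleting d leaves 1 component (was 1) (its neighbors e, f remain connected to each other), so d is not a cut vertex.

No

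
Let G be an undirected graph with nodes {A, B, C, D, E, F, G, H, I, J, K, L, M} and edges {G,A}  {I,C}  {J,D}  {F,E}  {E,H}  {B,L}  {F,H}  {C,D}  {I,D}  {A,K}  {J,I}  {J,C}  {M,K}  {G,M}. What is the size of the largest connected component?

4

Starting from B we can reach B, L. That is one component of size 2.
Starting from E we can reach E, F, H. That is one component of size 3.
Starting from C we can reach C, D, I, J. That is one component of size 4.
Starting from A we can reach A, G, K, M. That is one component of size 4.
The largest has 4 vertices.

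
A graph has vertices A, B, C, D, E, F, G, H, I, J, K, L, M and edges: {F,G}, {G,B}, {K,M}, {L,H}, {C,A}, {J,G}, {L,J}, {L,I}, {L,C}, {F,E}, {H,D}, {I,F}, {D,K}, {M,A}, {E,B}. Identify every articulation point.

L

Removing L increases the component count from 1 to 2, so L is a cut vertex.
By contrast removing B leaves 1 component; it is not a cut vertex. No other vertex is a cut vertex either.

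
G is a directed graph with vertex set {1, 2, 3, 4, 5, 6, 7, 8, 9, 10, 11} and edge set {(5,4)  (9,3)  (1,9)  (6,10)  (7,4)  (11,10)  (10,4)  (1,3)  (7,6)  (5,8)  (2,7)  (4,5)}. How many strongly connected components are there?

{4, 5} are all mutually reachable — one SCC of size 2.
{2} is an SCC by itself.
{7} is an SCC by itself.
{9} is an SCC by itself.
{3} is an SCC by itself.
(and 5 more singleton SCCs)
That gives 10 strongly connected components.

10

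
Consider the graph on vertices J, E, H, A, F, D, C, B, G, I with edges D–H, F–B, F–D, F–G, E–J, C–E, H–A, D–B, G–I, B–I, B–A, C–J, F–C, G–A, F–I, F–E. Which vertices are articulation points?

F

Removing F increases the component count from 1 to 2, so F is a cut vertex.
By contrast removing C leaves 1 component; it is not a cut vertex. No other vertex is a cut vertex either.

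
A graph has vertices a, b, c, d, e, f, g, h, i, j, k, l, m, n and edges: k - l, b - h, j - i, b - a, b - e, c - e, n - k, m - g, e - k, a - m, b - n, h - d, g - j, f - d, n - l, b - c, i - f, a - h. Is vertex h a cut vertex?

No

Deleting h leaves 1 component (was 1) (its neighbors a, b, d remain connected to each other), so h is not a cut vertex.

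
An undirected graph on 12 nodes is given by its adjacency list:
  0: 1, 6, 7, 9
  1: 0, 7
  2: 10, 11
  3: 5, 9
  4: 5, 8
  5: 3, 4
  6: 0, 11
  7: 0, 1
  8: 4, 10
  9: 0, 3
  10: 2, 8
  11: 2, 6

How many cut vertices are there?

Removing 0 increases the component count from 1 to 2, so 0 is a cut vertex.
By contrast removing 3 leaves 1 component; it is not a cut vertex. No other vertex is a cut vertex either.

1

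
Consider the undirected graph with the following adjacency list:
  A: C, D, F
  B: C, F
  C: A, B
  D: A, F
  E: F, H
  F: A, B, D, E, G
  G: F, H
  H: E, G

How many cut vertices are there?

1

Removing F increases the component count from 1 to 2, so F is a cut vertex.
By contrast removing D leaves 1 component; it is not a cut vertex. No other vertex is a cut vertex either.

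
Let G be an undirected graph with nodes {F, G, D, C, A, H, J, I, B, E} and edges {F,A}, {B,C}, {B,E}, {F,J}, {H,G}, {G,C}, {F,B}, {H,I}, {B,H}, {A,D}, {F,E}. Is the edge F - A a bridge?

Yes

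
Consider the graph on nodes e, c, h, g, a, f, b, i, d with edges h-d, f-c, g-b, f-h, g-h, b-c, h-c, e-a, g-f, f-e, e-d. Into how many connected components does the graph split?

i is isolated — a component by itself.
Starting from a we can reach a, b, c, d, e, f, g, h. That is one component of size 8.
Total: 2 components.

2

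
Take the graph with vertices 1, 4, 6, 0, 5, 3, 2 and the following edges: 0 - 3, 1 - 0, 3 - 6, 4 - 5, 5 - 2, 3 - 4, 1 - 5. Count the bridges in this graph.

The edges on the cycle 1-0-3-4-5-1 are not bridges since each lies on that cycle.
But removing 5 - 2 disconnects 5 from 2; removing 3 - 6 disconnects 3 from 6 — these are bridges.
That makes 2 bridges.

2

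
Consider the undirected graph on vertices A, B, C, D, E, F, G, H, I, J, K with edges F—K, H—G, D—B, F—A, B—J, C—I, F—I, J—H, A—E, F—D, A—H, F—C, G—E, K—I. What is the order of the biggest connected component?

Starting from A we can reach A, B, C, D, E, F, G, H, I, J, K. That is one component of size 11.
The largest has 11 vertices.

11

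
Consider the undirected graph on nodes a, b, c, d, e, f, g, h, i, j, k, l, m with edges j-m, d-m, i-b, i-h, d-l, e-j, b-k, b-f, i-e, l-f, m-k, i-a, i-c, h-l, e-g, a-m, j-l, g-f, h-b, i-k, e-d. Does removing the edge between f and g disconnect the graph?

After removing f-g, the path f-l-d-e-g still connects them, so the edge is not a bridge.

No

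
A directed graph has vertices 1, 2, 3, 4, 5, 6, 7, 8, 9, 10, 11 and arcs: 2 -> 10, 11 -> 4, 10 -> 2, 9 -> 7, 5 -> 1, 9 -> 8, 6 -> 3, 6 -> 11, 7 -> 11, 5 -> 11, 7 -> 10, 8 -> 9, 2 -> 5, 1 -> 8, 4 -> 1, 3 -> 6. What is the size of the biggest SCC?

{1, 2, 4, 5, 7, 8, 9, 10, 11} are all mutually reachable — one SCC of size 9.
{3, 6} are all mutually reachable — one SCC of size 2.
The largest has 9 vertices.

9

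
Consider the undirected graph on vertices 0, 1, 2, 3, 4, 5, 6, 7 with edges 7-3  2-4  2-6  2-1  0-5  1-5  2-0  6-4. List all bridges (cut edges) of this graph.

3-7

The edges on the cycle 2-6-4-2 are not bridges since each lies on that cycle.
But removing 7-3 disconnects 7 from 3 — this is a bridge.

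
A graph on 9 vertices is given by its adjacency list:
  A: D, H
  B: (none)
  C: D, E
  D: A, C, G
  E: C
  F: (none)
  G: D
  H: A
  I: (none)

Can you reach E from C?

Yes

From C we can reach A, C, D, E, G, H, which includes E.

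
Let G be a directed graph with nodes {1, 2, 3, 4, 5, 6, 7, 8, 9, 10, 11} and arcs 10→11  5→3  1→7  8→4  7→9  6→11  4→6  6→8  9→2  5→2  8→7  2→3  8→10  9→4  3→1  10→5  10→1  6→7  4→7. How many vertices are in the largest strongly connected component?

{1, 2, 3, 4, 5, 6, 7, 8, 9, 10} are all mutually reachable — one SCC of size 10.
{11} is an SCC by itself.
The largest has 10 vertices.

10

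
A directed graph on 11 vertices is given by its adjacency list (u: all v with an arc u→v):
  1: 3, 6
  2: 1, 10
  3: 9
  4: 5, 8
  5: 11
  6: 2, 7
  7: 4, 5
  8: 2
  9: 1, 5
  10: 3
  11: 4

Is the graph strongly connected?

Yes

From 9 we can reach every vertex (1, 2, 3, 4, 5, 6, 7, 8, 9, 10, 11), and every vertex can reach 9 (1, 2, 3, 4, 5, 6, 7, 8, 9, 10, 11). So the whole graph is one strongly connected component.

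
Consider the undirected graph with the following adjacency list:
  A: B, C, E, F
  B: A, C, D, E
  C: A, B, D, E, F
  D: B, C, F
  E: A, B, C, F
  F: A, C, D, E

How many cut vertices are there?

Removing D, for instance, still leaves 1 component. No single vertex removal increases the component count — the graph has no articulation points.

0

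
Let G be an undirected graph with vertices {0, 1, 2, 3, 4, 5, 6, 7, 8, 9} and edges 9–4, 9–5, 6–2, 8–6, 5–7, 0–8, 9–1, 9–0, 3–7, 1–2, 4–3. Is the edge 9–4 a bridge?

No

After removing 9–4, the path 9-5-7-3-4 still connects them, so the edge is not a bridge.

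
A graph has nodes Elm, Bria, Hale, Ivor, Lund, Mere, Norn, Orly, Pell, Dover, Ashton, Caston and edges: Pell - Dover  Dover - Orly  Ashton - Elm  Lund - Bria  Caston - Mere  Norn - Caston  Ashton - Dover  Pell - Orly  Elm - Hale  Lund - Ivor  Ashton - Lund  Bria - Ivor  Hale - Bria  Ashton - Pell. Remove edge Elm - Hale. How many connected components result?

2

Elm and Hale are still connected via Elm-Ashton-Lund-Bria-Hale, so the component count stays at 2.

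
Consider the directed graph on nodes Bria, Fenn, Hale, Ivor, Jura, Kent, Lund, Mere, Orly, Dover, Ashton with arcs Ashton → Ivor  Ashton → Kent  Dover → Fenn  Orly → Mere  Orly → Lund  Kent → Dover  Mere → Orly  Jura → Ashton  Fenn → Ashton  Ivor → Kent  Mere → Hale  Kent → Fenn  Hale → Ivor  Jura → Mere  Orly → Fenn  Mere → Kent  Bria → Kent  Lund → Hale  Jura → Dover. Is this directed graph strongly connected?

No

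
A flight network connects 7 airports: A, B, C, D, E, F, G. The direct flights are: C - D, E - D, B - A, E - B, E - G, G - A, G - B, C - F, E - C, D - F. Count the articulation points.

Removing E increases the component count from 1 to 2, so E is a cut vertex.
By contrast removing D leaves 1 component; it is not a cut vertex. No other vertex is a cut vertex either.

1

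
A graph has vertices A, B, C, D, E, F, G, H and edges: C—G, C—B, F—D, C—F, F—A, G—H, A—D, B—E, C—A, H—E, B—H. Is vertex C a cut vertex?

Yes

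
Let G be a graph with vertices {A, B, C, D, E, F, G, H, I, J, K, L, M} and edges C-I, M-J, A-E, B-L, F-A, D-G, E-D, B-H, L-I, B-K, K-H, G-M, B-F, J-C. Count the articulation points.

1

Removing B increases the component count from 1 to 2, so B is a cut vertex.
By contrast removing K leaves 1 component; it is not a cut vertex. No other vertex is a cut vertex either.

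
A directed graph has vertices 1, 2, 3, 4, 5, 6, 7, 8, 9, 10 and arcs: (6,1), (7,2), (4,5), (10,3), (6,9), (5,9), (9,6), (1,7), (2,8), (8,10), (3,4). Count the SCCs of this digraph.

{1, 2, 3, 4, 5, 6, 7, 8, 9, 10} are all mutually reachable — one SCC of size 10.
That gives 1 strongly connected component.

1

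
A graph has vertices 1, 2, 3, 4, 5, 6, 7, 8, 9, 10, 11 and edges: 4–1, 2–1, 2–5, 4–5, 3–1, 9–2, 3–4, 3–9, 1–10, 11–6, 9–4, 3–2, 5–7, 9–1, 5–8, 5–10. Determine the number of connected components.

Starting from 6 we can reach 6, 11. That is one component of size 2.
Starting from 1 we can reach 1, 2, 3, 4, 5, 7, 8, 9, 10. That is one component of size 9.
Total: 2 components.

2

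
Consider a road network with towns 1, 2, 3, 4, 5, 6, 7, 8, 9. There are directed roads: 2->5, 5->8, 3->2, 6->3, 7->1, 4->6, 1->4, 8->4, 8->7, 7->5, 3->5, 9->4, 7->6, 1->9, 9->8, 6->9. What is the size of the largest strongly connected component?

9

{1, 2, 3, 4, 5, 6, 7, 8, 9} are all mutually reachable — one SCC of size 9.
The largest has 9 vertices.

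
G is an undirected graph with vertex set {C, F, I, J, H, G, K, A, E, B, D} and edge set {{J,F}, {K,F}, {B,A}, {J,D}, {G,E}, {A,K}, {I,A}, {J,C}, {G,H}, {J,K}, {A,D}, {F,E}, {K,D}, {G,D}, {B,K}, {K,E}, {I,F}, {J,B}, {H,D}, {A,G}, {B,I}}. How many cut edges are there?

The edges on the cycle B-I-F-E-K-A-B are not bridges since each lies on that cycle.
But removing J–C disconnects J from C — this is a bridge.

1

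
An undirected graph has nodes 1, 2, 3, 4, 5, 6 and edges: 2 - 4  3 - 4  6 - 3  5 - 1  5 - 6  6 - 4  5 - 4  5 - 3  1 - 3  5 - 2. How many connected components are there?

1

Starting from 1 we can reach 1, 2, 3, 4, 5, 6. That is one component of size 6.
Total: 1 component.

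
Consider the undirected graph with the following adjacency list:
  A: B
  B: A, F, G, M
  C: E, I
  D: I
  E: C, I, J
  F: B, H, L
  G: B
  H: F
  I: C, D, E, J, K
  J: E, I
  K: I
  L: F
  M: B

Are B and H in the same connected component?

From B we can reach A, B, F, G, H, L, M, which includes H.

Yes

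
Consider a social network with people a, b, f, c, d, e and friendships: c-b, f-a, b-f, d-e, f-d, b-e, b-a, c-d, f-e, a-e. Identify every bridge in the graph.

The edges on the cycle f-a-e-f are not bridges since each lies on that cycle.
Every edge lies on some cycle, so there are no bridges.

none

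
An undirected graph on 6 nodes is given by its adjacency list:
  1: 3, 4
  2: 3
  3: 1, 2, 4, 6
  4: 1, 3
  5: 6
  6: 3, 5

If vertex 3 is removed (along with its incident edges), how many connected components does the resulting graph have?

With 3 gone, the remaining components are: {2}; {1, 4}; {5, 6}.
That is 3 components.

3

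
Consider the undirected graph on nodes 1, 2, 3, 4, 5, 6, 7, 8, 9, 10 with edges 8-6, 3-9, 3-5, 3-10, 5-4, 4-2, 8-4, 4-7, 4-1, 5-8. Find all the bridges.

1-4, 10-3, 2-4, 3-5, 3-9, 4-7, 6-8

The edges on the cycle 5-8-4-5 are not bridges since each lies on that cycle.
But removing 8-6 disconnects 8 from 6; removing 4-7 disconnects 4 from 7; removing 3-10 disconnects 3 from 10; removing 4-1 disconnects 4 from 1 — these are bridges.
In total 7 edges are bridges.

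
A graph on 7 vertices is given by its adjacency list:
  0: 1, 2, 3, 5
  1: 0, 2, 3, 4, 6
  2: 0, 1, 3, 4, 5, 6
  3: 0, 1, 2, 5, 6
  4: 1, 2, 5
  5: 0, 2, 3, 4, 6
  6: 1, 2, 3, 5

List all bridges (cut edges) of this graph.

none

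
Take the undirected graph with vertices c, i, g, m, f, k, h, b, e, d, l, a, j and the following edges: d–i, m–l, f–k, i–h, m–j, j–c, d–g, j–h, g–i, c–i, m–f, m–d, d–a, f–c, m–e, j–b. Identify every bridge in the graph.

a-d, b-j, e-m, f-k, l-m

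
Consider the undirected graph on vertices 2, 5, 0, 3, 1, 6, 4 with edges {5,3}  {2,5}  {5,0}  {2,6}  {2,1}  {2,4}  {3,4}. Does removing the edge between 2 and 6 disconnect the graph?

Removing 2 - 6 leaves no path between 2 and 6: the component count goes from 1 to 2. So it is a bridge.

Yes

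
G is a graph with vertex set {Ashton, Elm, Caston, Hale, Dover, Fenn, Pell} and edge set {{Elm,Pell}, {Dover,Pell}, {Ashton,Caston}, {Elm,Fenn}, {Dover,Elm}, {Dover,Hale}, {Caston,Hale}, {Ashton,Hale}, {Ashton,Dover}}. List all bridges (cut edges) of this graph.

Elm-Fenn

The edges on the cycle Ashton-Caston-Hale-Dover-Ashton are not bridges since each lies on that cycle.
But removing Fenn - Elm disconnects Fenn from Elm — this is a bridge.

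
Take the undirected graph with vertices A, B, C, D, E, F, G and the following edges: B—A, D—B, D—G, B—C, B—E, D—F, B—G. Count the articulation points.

2

Removing B increases the component count from 1 to 4, so B is a cut vertex.
Removing D increases the component count from 1 to 2, so D is a cut vertex.
By contrast removing F leaves 1 component; it is not a cut vertex. No other vertex is a cut vertex either.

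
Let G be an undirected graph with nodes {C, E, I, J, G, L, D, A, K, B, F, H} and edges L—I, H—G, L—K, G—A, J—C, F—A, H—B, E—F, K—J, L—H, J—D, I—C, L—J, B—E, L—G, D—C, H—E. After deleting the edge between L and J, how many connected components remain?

1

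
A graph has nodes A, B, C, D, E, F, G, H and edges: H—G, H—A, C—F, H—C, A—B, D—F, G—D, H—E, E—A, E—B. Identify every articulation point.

H

Removing H increases the component count from 1 to 2, so H is a cut vertex.
By contrast removing F leaves 1 component; it is not a cut vertex. No other vertex is a cut vertex either.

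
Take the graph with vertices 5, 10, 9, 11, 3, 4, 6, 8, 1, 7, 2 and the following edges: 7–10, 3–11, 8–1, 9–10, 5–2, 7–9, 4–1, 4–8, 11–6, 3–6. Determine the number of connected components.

Starting from 2 we can reach 2, 5. That is one component of size 2.
Starting from 7 we can reach 7, 9, 10. That is one component of size 3.
Starting from 3 we can reach 3, 6, 11. That is one component of size 3.
Starting from 1 we can reach 1, 4, 8. That is one component of size 3.
Total: 4 components.

4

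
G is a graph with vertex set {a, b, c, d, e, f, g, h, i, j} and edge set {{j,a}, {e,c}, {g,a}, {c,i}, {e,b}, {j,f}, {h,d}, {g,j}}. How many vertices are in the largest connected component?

4

Starting from d we can reach d, h. That is one component of size 2.
Starting from a we can reach a, f, g, j. That is one component of size 4.
Starting from b we can reach b, c, e, i. That is one component of size 4.
The largest has 4 vertices.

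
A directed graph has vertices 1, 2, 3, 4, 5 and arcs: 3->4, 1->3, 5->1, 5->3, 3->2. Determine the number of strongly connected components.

5

{4} is an SCC by itself.
{3} is an SCC by itself.
{2} is an SCC by itself.
{5} is an SCC by itself.
{1} is an SCC by itself.
That gives 5 strongly connected components.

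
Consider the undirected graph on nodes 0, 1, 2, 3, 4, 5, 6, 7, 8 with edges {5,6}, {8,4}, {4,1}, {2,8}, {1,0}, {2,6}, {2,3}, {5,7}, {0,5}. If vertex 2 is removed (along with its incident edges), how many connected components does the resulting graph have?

With 2 gone, the remaining components are: {3}; {0, 1, 4, 5, 6, 7, 8}.
That is 2 components.

2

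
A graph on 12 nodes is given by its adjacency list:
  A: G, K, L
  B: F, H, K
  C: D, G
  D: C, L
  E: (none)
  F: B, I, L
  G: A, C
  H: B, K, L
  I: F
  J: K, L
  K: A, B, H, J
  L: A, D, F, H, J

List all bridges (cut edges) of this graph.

The edges on the cycle K-A-L-F-B-H-K are not bridges since each lies on that cycle.
But removing I-F disconnects I from F — this is a bridge.

F-I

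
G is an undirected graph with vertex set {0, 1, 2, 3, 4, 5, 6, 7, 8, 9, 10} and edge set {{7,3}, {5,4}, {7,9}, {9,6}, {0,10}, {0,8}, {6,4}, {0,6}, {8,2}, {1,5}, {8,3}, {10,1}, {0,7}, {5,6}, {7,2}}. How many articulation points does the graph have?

Removing 2, for instance, still leaves 1 component. No single vertex removal increases the component count — the graph has no articulation points.

0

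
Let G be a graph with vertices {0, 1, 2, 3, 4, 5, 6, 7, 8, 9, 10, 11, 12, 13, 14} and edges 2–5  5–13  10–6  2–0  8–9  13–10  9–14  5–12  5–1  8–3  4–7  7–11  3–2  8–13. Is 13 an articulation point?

Deleting 13 raises the number of components from 2 to 3, so 13 is a cut vertex.

Yes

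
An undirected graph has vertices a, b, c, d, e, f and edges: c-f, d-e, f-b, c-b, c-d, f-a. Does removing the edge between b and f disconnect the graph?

After removing b-f, the path b-c-f still connects them, so the edge is not a bridge.

No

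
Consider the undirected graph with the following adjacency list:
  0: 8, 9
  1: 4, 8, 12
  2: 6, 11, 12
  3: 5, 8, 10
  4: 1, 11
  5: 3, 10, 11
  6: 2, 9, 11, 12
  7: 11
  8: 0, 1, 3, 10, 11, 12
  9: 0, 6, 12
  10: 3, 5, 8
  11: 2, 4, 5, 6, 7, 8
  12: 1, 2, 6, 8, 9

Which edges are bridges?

11-7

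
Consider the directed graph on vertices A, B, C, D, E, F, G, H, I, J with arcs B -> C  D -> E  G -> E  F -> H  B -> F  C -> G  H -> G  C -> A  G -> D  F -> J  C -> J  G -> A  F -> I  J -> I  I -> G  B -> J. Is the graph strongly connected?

No

There is no directed path from J to B, so the graph is not strongly connected.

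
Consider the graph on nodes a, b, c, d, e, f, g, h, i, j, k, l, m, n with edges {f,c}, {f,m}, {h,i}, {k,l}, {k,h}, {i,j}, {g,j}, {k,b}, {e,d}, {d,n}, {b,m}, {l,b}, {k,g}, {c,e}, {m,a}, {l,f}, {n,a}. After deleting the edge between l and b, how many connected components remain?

1

l and b are still connected via l-k-b, so the component count stays at 1.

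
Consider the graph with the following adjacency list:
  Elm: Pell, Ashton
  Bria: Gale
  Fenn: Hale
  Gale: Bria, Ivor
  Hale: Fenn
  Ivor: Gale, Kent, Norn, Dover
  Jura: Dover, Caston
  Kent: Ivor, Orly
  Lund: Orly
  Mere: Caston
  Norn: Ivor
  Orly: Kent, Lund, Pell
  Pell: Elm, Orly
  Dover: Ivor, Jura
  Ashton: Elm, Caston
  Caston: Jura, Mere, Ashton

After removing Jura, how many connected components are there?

With Jura gone, the remaining components are: {Fenn, Hale}; {Elm, Bria, Gale, Ivor, Kent, Lund, Mere, Norn, Orly, Pell, Dover, Ashton, Caston}.
That is 2 components.

2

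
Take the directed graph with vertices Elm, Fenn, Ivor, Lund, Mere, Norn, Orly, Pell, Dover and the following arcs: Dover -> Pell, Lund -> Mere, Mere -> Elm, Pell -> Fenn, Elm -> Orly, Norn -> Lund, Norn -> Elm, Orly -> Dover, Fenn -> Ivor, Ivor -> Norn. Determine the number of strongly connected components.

1

{Elm, Fenn, Ivor, Lund, Mere, Norn, Orly, Pell, Dover} are all mutually reachable — one SCC of size 9.
That gives 1 strongly connected component.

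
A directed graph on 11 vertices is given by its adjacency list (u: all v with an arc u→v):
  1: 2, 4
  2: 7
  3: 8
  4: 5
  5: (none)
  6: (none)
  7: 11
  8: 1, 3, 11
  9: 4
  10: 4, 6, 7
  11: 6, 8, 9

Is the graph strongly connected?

There is no directed path from 9 to 10, so the graph is not strongly connected.

No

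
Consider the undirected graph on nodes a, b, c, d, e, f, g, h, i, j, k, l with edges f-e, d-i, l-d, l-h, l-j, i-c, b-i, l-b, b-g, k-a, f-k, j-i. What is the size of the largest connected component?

8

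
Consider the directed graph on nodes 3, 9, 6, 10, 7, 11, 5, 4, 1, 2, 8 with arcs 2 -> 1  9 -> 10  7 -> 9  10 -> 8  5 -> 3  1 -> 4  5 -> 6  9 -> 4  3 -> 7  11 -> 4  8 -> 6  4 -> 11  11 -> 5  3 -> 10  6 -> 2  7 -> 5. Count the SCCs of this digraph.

{1, 2, 3, 4, 5, 6, 7, 8, 9, 10, 11} are all mutually reachable — one SCC of size 11.
That gives 1 strongly connected component.

1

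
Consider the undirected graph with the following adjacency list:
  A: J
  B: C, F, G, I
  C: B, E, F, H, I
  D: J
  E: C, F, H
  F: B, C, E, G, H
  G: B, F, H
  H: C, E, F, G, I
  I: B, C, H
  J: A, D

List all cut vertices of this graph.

J

Removing J increases the component count from 2 to 3, so J is a cut vertex.
By contrast removing E leaves 2 components; it is not a cut vertex. No other vertex is a cut vertex either.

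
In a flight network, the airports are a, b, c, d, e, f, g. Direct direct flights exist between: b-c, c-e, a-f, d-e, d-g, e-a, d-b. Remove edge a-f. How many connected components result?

Before removal there is 1 component.
a-f is a bridge — removing it separates a's side from f's side.
After removal: 2 components.

2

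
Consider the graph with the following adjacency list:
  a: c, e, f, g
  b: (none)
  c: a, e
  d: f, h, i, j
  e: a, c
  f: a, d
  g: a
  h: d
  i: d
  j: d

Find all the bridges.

The edges on the cycle a-e-c-a are not bridges since each lies on that cycle.
But removing i-d disconnects i from d; removing j-d disconnects j from d; removing a-g disconnects a from g; removing a-f disconnects a from f — these are bridges.
In total 6 edges are bridges.

a-f, a-g, d-f, d-h, d-i, d-j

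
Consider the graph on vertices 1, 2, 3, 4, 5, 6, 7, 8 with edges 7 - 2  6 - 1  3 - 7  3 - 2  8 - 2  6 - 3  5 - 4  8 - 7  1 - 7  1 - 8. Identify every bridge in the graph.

The edges on the cycle 1-8-2-7-1 are not bridges since each lies on that cycle.
But removing 5 - 4 disconnects 5 from 4 — this is a bridge.

4-5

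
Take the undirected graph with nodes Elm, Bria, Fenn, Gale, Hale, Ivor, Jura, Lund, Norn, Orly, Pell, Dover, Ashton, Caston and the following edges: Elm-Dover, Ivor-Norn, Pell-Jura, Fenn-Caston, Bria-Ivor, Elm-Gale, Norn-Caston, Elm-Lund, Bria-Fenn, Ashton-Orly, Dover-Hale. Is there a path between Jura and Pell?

Yes

From Jura we can reach Jura, Pell, which includes Pell.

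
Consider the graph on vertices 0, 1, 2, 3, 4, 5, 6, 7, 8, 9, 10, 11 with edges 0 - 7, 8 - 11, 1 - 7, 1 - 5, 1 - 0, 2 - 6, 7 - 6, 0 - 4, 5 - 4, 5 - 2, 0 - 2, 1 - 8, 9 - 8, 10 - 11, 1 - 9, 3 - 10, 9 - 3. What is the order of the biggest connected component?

12

Starting from 0 we can reach 0, 1, 2, 3, 4, 5, 6, 7, 8, 9, 10, 11. That is one component of size 12.
The largest has 12 vertices.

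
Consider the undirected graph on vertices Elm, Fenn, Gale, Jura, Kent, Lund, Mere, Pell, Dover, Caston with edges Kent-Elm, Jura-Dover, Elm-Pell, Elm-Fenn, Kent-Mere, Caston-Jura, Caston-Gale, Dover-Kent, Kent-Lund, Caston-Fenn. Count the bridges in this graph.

The edges on the cycle Caston-Jura-Dover-Kent-Elm-Fenn-Caston are not bridges since each lies on that cycle.
But removing Caston-Gale disconnects Caston from Gale; removing Mere-Kent disconnects Mere from Kent; removing Elm-Pell disconnects Elm from Pell; removing Lund-Kent disconnects Lund from Kent — these are bridges.
That makes 4 bridges.

4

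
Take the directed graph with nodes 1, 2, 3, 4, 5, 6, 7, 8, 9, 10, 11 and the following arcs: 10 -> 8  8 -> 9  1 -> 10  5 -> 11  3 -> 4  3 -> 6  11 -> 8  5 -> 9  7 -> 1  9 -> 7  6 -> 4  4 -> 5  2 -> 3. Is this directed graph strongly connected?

No

There is no directed path from 8 to 11, so the graph is not strongly connected.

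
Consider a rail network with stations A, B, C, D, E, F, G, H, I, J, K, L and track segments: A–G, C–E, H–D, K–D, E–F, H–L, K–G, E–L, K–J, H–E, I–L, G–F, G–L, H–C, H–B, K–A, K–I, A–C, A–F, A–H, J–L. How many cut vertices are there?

1

Removing H increases the component count from 1 to 2, so H is a cut vertex.
By contrast removing K leaves 1 component; it is not a cut vertex. No other vertex is a cut vertex either.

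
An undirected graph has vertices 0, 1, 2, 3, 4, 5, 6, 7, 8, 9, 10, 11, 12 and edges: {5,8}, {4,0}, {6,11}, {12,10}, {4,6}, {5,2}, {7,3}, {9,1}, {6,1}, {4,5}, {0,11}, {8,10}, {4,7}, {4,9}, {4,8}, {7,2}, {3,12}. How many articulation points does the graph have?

1

Removing 4 increases the component count from 1 to 2, so 4 is a cut vertex.
By contrast removing 5 leaves 1 component; it is not a cut vertex. No other vertex is a cut vertex either.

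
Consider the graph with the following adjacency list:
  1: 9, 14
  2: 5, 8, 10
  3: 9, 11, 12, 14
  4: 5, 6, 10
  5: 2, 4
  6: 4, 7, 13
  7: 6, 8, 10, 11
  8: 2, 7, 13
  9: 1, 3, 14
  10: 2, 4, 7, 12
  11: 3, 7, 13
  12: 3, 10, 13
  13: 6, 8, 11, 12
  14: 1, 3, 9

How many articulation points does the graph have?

Removing 3 increases the component count from 1 to 2, so 3 is a cut vertex.
By contrast removing 8 leaves 1 component; it is not a cut vertex. No other vertex is a cut vertex either.

1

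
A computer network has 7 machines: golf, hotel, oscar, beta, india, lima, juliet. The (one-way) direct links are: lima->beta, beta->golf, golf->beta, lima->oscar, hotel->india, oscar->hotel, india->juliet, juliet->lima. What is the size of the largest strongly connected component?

5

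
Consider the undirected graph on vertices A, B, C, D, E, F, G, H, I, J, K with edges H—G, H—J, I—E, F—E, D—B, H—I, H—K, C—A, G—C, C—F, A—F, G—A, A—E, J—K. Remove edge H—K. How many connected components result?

H and K are still connected via H-J-K, so the component count stays at 2.

2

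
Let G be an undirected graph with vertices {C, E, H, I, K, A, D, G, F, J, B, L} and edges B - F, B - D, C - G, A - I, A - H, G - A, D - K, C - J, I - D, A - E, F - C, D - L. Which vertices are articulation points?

A, C, D

Removing A increases the component count from 1 to 3, so A is a cut vertex.
Removing C increases the component count from 1 to 2, so C is a cut vertex.
Removing D increases the component count from 1 to 3, so D is a cut vertex.
By contrast removing H leaves 1 component; it is not a cut vertex. No other vertex is a cut vertex either.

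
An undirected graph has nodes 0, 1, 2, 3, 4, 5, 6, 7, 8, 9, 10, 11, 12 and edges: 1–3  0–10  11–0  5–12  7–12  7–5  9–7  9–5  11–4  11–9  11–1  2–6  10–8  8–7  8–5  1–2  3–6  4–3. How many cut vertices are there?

Removing 11 increases the component count from 1 to 2, so 11 is a cut vertex.
By contrast removing 12 leaves 1 component; it is not a cut vertex. No other vertex is a cut vertex either.

1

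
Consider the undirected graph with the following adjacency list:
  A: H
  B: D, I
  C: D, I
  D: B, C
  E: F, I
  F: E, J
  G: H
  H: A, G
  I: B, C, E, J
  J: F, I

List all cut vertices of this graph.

H, I

Removing H increases the component count from 2 to 3, so H is a cut vertex.
Removing I increases the component count from 2 to 3, so I is a cut vertex.
By contrast removing A leaves 2 components; it is not a cut vertex. No other vertex is a cut vertex either.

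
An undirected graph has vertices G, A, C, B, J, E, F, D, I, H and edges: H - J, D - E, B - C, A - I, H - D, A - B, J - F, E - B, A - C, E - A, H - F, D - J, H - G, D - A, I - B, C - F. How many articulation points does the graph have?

1

Removing H increases the component count from 1 to 2, so H is a cut vertex.
By contrast removing C leaves 1 component; it is not a cut vertex. No other vertex is a cut vertex either.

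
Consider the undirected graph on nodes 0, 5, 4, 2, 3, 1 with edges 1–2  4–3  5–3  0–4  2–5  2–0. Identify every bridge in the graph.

1-2

The edges on the cycle 2-0-4-3-5-2 are not bridges since each lies on that cycle.
But removing 2–1 disconnects 2 from 1 — this is a bridge.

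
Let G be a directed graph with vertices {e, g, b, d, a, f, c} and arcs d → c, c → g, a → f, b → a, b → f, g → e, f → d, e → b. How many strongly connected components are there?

1

{a, b, c, d, e, f, g} are all mutually reachable — one SCC of size 7.
That gives 1 strongly connected component.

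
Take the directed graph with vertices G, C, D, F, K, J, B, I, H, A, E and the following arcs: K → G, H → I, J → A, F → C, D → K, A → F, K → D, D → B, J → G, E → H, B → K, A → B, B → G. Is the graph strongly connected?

No

There is no directed path from I to C, so the graph is not strongly connected.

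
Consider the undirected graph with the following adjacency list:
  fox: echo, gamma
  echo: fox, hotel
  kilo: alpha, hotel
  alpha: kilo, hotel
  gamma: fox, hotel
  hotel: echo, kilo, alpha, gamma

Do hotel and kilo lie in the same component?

From hotel we can reach fox, echo, kilo, alpha, gamma, hotel, which includes kilo.

Yes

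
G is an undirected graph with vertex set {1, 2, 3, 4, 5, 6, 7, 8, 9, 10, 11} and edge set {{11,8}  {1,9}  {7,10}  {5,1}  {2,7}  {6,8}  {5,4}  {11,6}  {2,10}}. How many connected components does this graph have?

3 is isolated — a component by itself.
Starting from 2 we can reach 2, 7, 10. That is one component of size 3.
Starting from 6 we can reach 6, 8, 11. That is one component of size 3.
Starting from 1 we can reach 1, 4, 5, 9. That is one component of size 4.
Total: 4 components.

4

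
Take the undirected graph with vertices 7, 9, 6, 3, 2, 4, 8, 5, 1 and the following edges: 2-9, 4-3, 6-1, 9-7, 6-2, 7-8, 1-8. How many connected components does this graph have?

3

5 is isolated — a component by itself.
Starting from 3 we can reach 3, 4. That is one component of size 2.
Starting from 1 we can reach 1, 2, 6, 7, 8, 9. That is one component of size 6.
Total: 3 components.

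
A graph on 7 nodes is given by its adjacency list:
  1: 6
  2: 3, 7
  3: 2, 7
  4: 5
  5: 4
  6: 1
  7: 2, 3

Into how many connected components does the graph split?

Starting from 1 we can reach 1, 6. That is one component of size 2.
Starting from 4 we can reach 4, 5. That is one component of size 2.
Starting from 2 we can reach 2, 3, 7. That is one component of size 3.
Total: 3 components.

3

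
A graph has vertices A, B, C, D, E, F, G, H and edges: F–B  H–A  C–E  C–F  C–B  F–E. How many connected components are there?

D is isolated — a component by itself.
G is isolated — a component by itself.
Starting from A we can reach A, H. That is one component of size 2.
Starting from B we can reach B, C, E, F. That is one component of size 4.
Total: 4 components.

4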